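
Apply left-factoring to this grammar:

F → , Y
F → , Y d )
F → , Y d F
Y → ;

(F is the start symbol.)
Left-factoring transforms A → αβ₁ | αβ₂ into A → αA' and A' → β₁ | β₂
(α is the longest common prefix among the alternatives). Repeat until
no nonterminal has two alternatives with a common prefix.

Round 1: F has alternatives sharing prefix ', Y'. Introduce F': F → , Y F'
  Add: F' → ε
  Add: F' → d )
  Add: F' → d F

Round 2: F' has alternatives sharing prefix 'd'. Introduce F'': F' → d F''
  Add: F'' → )
  Add: F'' → F

No remaining common prefixes — done.

Resulting grammar:
F → , Y F'
F' → ε
F' → d F''
F'' → )
F'' → F
Y → ;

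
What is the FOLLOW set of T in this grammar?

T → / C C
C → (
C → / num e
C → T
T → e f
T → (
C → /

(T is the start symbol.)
To compute FOLLOW(T), find every occurrence of T on a right-hand side N → α T β: add FIRST(β) \ {ε}, and if β is empty or nullable also add FOLLOW(N). Iterate to a fixed point.

T is the start symbol, so $ ∈ FOLLOW(T).
In C → T: T is at the end, add FOLLOW(C)

The FOLLOW sets referred to above (computed the same way, to a fixed point):
  FOLLOW(C) = { $, '(', '/', 'e' }

Taking the union: FOLLOW(T) = { $, '(', '/', 'e' }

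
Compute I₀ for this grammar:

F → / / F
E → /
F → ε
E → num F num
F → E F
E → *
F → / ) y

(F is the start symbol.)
First, augment the grammar with F' → F
I₀ = CLOSURE({ [F' → . F] }):
  [F' → . F] has the dot before F: add [F → . / / F], [F → .], [F → . E F], [F → . / ) y]
  [F → . E F] has the dot before E: add [E → . /], [E → . num F num], [E → . *]
No further items can be added.

I₀ = { [E → . *], [E → . /], [E → . num F num], [F → . / ) y], [F → . / / F], [F → . E F], [F → .], [F' → . F] }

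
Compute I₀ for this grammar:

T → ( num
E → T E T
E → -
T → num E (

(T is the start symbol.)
{ [T → . ( num], [T → . num E (], [T' → . T] }

First, augment the grammar with T' → T
I₀ = CLOSURE({ [T' → . T] }):
  [T' → . T] has the dot before T: add [T → . ( num], [T → . num E (]
No further items can be added.

I₀ = { [T → . ( num], [T → . num E (], [T' → . T] }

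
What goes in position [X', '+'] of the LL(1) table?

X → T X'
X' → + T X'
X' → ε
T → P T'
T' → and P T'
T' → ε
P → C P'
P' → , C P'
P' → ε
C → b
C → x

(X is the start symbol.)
To find M[X', '+'], we find productions for X' where '+' is in the predict set (PREDICT(N → α) = (FIRST(α) \ {ε}) ∪ (FOLLOW(N) if α ⇒* ε)).

Relevant sets:
  FOLLOW(X') = { $ }

X' → + T X': PREDICT = { '+' }
  '+' is in predict set, so this production goes in M[X', '+']
X' → ε: PREDICT = { $ }

M[X', '+'] = X' → + T X'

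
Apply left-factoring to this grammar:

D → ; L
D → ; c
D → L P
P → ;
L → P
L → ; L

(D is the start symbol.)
Left-factoring transforms A → αβ₁ | αβ₂ into A → αA' and A' → β₁ | β₂
(α is the longest common prefix among the alternatives). Repeat until
no nonterminal has two alternatives with a common prefix.

Round 1: D has alternatives sharing prefix ';'. Introduce D': D → ; D'
  Add: D' → L
  Add: D' → c

No remaining common prefixes — done.

Resulting grammar:
D → ; D'
D' → L
D' → c
D → L P
P → ;
L → P
L → ; L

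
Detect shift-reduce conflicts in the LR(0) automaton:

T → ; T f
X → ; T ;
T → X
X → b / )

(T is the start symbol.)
No shift-reduce conflicts

A shift-reduce conflict occurs when an LR(0) state has both:
  - a complete (reduce) item [A → α .] (dot at the end), and
  - a shift item [B → β . c γ] (dot before a terminal).

Augment with T' → T and build the canonical LR(0) collection (I0 = CLOSURE({[T' → . T]}), then GOTO on every symbol after a dot until no new states appear). It has 10 states:
  I0: { [T → . ; T f], [T → . X], [T' → . T], [X → . ; T ;], [X → . b / )] }  — shift
  I1: { [T → . ; T f], [T → . X], [T → ; . T f], [X → . ; T ;], [X → . b / )], [X → ; . T ;] }  — shift
  I2: { [T' → T .] }  — accept
  I3: { [T → X .] }  — reduce
  I4: { [X → b . / )] }  — shift
  I5: { [X → b / . )] }  — shift
  I6: { [X → b / ) .] }  — reduce
  I7: { [T → ; T . f], [X → ; T . ;] }  — shift
  I8: { [X → ; T ; .] }  — reduce
  I9: { [T → ; T f .] }  — reduce

No state contains both a complete item and a shift item.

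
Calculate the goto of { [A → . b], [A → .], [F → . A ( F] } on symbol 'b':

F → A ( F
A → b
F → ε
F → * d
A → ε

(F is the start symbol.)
GOTO(I, 'b') = CLOSURE({ [A → αX.β] : [A → α.Xβ] ∈ I, X = 'b' })

Items with dot before 'b', with the dot advanced:
  [A → . b] → [A → b .]
Closure adds nothing (no advanced item has the dot before a non-terminal).

GOTO = { [A → b .] }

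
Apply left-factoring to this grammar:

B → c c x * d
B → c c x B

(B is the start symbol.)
Left-factoring transforms A → αβ₁ | αβ₂ into A → αA' and A' → β₁ | β₂
(α is the longest common prefix among the alternatives). Repeat until
no nonterminal has two alternatives with a common prefix.

Round 1: B has alternatives sharing prefix 'c c x'. Introduce B': B → c c x B'
  Add: B' → * d
  Add: B' → B

No remaining common prefixes — done.

Resulting grammar:
B → c c x B'
B' → * d
B' → B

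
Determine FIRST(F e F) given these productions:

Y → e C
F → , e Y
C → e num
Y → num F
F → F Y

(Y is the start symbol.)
{ ',' }

FIRST sets of the non-terminals involved (from the grammar, by fixed-point iteration):
  FIRST(F) = { ',' }

To compute FIRST(F e F), process the symbols left to right:
Symbol F is a non-terminal. Add FIRST(F) \ {ε} = { ',' }
F is not nullable (ε ∉ FIRST(F)), so stop here.
FIRST(F e F) = { ',' }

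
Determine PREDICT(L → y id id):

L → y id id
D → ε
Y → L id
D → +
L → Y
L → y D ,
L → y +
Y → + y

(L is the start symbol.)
{ 'y' }

PREDICT(L → y id id) = (FIRST(RHS) \ {ε}) ∪ (FOLLOW(L) if ε ∈ FIRST(RHS), i.e. RHS ⇒* ε)
FIRST(y id id) = { 'y' }
ε ∉ FIRST(y id id), so FOLLOW(L) is not added.
PREDICT(L → y id id) = { 'y' }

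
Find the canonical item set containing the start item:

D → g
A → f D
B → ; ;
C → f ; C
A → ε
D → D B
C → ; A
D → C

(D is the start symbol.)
{ [C → . ; A], [C → . f ; C], [D → . C], [D → . D B], [D → . g], [D' → . D] }

First, augment the grammar with D' → D
I₀ = CLOSURE({ [D' → . D] }):
  [D' → . D] has the dot before D: add [D → . g], [D → . D B], [D → . C]
  [D → . C] has the dot before C: add [C → . f ; C], [C → . ; A]
No further items can be added.

I₀ = { [C → . ; A], [C → . f ; C], [D → . C], [D → . D B], [D → . g], [D' → . D] }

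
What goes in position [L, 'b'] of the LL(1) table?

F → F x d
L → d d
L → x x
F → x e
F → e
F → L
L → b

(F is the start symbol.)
To find M[L, 'b'], we find productions for L where 'b' is in the predict set (PREDICT(N → α) = (FIRST(α) \ {ε}) ∪ (FOLLOW(N) if α ⇒* ε)).

L → d d: PREDICT = { 'd' }
L → x x: PREDICT = { 'x' }
L → b: PREDICT = { 'b' }
  'b' is in predict set, so this production goes in M[L, 'b']

M[L, 'b'] = L → b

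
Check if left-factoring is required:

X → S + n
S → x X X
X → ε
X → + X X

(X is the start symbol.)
Left-factoring is needed when two productions for the same non-terminal
share a common prefix on the right-hand side.

Productions for X:
  X → S + n
  X → ε
  X → + X X

No common prefixes found.

Answer: No, left-factoring is not needed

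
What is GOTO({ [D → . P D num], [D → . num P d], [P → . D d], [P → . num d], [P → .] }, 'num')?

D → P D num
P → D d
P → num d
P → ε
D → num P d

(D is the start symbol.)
{ [D → . P D num], [D → . num P d], [D → num . P d], [P → . D d], [P → . num d], [P → .], [P → num . d] }

GOTO(I, 'num') = CLOSURE({ [A → αX.β] : [A → α.Xβ] ∈ I, X = 'num' })

Items with dot before 'num', with the dot advanced:
  [D → . num P d] → [D → num . P d]
  [P → . num d] → [P → num . d]
Closure of the advanced items:
  [D → num . P d] has the dot before P: add [P → . D d], [P → . num d], [P → .]
  [P → . D d] has the dot before D: add [D → . P D num], [D → . num P d]

GOTO = { [D → . P D num], [D → . num P d], [D → num . P d], [P → . D d], [P → . num d], [P → .], [P → num . d] }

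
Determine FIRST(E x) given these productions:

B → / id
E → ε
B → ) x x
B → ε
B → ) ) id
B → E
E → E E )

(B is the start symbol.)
{ ')', 'x' }

FIRST sets of the non-terminals involved (from the grammar, by fixed-point iteration):
  FIRST(E) = { ')', ε }

To compute FIRST(E x), process the symbols left to right:
Symbol E is a non-terminal. Add FIRST(E) \ {ε} = { ')' }
E is nullable (ε ∈ FIRST(E)), continue to the next symbol.
Symbol x is a terminal. Add 'x' and stop.
FIRST(E x) = { ')', 'x' }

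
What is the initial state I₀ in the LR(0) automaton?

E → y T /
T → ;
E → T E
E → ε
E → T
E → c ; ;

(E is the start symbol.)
First, augment the grammar with E' → E
I₀ = CLOSURE({ [E' → . E] }):
  [E' → . E] has the dot before E: add [E → . y T /], [E → . T E], [E → .], [E → . T], [E → . c ; ;]
  [E → . T E] has the dot before T: add [T → . ;]
No further items can be added.

I₀ = { [E → . T E], [E → . T], [E → . c ; ;], [E → . y T /], [E → .], [E' → . E], [T → . ;] }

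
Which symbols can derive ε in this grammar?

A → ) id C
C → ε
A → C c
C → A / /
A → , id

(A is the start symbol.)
{ 'C' }

A non-terminal is nullable if it can derive ε (the empty string): either it has an ε-production, or it has a production whose right-hand side consists entirely of nullable non-terminals.

ε-productions: C → ε
So C is immediately nullable.
No further non-terminal can be added: every production for the remaining non-terminals contains a terminal or a non-nullable non-terminal.
Nullable = { 'C' }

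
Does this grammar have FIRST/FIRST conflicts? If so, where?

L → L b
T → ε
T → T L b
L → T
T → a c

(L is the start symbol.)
FIRST sets of the non-terminals at (or reachable through a nullable prefix from) the front of some alternative:
  FIRST(L) = { 'a', 'b', ε }
  FIRST(T) = { 'a', 'b', ε }

Productions for L:
  L → L b: FIRST = { 'a', 'b' }
  L → T: FIRST = { 'a', 'b', ε }
Productions for T:
  T → ε: FIRST = { ε }
  T → T L b: FIRST = { 'a', 'b' }
  T → a c: FIRST = { 'a' }

Conflict for L: L → L b and L → T
  Overlap: { 'a', 'b' }
Conflict for T: T → T L b and T → a c
  Overlap: { 'a' }

Answer: Yes. L → L b / L → T on { 'a', 'b' }; T → T L b / T → a c on { 'a' }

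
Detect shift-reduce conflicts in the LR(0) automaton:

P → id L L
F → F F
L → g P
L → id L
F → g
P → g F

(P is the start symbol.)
A shift-reduce conflict occurs when an LR(0) state has both:
  - a complete (reduce) item [A → α .] (dot at the end), and
  - a shift item [B → β . c γ] (dot before a terminal).

Augment with P' → P and build the canonical LR(0) collection (I0 = CLOSURE({[P' → . P]}), then GOTO on every symbol after a dot until no new states appear). It has 13 states:
  I0: { [P → . g F], [P → . id L L], [P' → . P] }  — shift
  I1: { [P' → P .] }  — accept
  I2: { [F → . F F], [F → . g], [P → g . F] }  — shift
  I3: { [L → . g P], [L → . id L], [P → id . L L] }  — shift
  I4: { [L → . g P], [L → . id L], [P → id L . L] }  — shift
  I5: { [L → g . P], [P → . g F], [P → . id L L] }  — shift
  I6: { [L → . g P], [L → . id L], [L → id . L] }  — shift
  I7: { [L → id L .] }  — reduce
  I8: { [L → g P .] }  — reduce
  I9: { [P → id L L .] }  — reduce
  I10: { [F → . F F], [F → . g], [F → F . F], [P → g F .] }  — shift, reduce
  I11: { [F → g .] }  — reduce
  I12: { [F → . F F], [F → . g], [F → F . F], [F → F F .] }  — shift, reduce

I10 contains reduce item [P → g F .] and shift item [F → . g] — shift-reduce conflict.
I12 contains reduce item [F → F F .] and shift item [F → . g] — shift-reduce conflict.

Answer: Yes — I10: [P → g F .] vs [F → . g]; I12: [F → F F .] vs [F → . g]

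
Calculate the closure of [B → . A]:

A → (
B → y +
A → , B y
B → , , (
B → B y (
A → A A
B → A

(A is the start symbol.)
{ [A → . (], [A → . , B y], [A → . A A], [B → . A] }

To compute CLOSURE, for each item [A → α.Bβ] where B is a non-terminal, add [B → .γ] for all productions B → γ; repeat for the newly added items until nothing changes.

Start with: [B → . A]
  [B → . A] has the dot before A: add [A → . (], [A → . , B y], [A → . A A]
No further items can be added.

CLOSURE = { [A → . (], [A → . , B y], [A → . A A], [B → . A] }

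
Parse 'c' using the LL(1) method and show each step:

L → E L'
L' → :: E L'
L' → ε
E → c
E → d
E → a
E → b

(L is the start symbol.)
Stack is shown with the top on the left.

Stack   Input  Action
---------------------
L $     c $    output L → E L'
E L' $  c $    output E → c
c L' $  c $    match 'c'
L' $    $      output L' → ε
$       $      accept

The string is accepted.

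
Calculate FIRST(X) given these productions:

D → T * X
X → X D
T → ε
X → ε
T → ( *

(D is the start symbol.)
{ '(', '*', ε }

FIRST sets of the other non-terminals involved (by the same procedure, iterated to a fixed point):
  FIRST(D) = { '(', '*' }

From X → X D:
  - X is the symbol being defined: contributes nothing new
    X is nullable, so continue to the next symbol
  - D is a non-terminal: add FIRST(D) \ {ε} = { '(', '*' }
    D is not nullable, so stop
From X → ε:
  - ε-production, so ε ∈ FIRST(X)

Collecting: FIRST(X) = { '(', '*', ε }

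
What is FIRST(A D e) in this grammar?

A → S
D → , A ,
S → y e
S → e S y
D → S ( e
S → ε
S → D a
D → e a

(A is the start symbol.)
{ '(', ',', 'e', 'y' }

FIRST sets of the non-terminals involved (from the grammar, by fixed-point iteration):
  FIRST(A) = { '(', ',', 'e', 'y', ε }
  FIRST(D) = { '(', ',', 'e', 'y' }

To compute FIRST(A D e), process the symbols left to right:
Symbol A is a non-terminal. Add FIRST(A) \ {ε} = { '(', ',', 'e', 'y' }
A is nullable (ε ∈ FIRST(A)), continue to the next symbol.
Symbol D is a non-terminal. Add FIRST(D) \ {ε} = { '(', ',', 'e', 'y' }
D is not nullable (ε ∉ FIRST(D)), so stop here.
FIRST(A D e) = { '(', ',', 'e', 'y' }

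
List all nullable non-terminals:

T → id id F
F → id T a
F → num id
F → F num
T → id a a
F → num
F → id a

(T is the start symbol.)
None

There are no ε-productions, so no non-terminal can derive ε.
No non-terminals are nullable.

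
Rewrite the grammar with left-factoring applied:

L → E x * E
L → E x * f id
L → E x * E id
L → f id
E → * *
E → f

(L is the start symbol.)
Left-factoring transforms A → αβ₁ | αβ₂ into A → αA' and A' → β₁ | β₂
(α is the longest common prefix among the alternatives). Repeat until
no nonterminal has two alternatives with a common prefix.

Round 1: L has alternatives sharing prefix 'E x *'. Introduce L': L → E x * L'
  Add: L' → E
  Add: L' → f id
  Add: L' → E id

Round 2: L' has alternatives sharing prefix 'E'. Introduce L'': L' → E L''
  Add: L'' → ε
  Add: L'' → id

No remaining common prefixes — done.

Resulting grammar:
L → E x * L'
L' → E L''
L'' → ε
L'' → id
L' → f id
L → f id
E → * *
E → f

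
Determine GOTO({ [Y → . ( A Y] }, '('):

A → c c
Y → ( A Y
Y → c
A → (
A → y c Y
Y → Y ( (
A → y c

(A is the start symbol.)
{ [A → . (], [A → . c c], [A → . y c Y], [A → . y c], [Y → ( . A Y] }

GOTO(I, '(') = CLOSURE({ [A → αX.β] : [A → α.Xβ] ∈ I, X = '(' })

Items with dot before '(', with the dot advanced:
  [Y → . ( A Y] → [Y → ( . A Y]
Closure of the advanced items:
  [Y → ( . A Y] has the dot before A: add [A → . c c], [A → . (], [A → . y c Y], [A → . y c]

GOTO = { [A → . (], [A → . c c], [A → . y c Y], [A → . y c], [Y → ( . A Y] }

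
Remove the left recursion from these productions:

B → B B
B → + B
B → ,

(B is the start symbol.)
B → + B B'
B → , B'
B' → B B'
B' → ε

B is directly left-recursive. The standard transformation for
  A → A α₁ | ... | A α_m | β₁ | ... | β_n
is
  A  → β₁ A' | ... | β_n A'
  A' → α₁ A' | ... | α_m A' | ε

B → + B becomes B → + B B'
B → , becomes B → , B'
B → B B becomes B' → B B'
Add B' → ε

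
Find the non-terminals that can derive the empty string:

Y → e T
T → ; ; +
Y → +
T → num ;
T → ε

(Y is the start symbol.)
ε-productions: T → ε
So T is immediately nullable.
No further non-terminal can be added: every production for the remaining non-terminals contains a terminal or a non-nullable non-terminal.
Nullable = { 'T' }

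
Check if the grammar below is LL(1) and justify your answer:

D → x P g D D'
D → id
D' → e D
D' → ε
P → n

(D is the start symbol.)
A grammar is LL(1) if for each non-terminal N with multiple productions, the predict sets of those productions are pairwise disjoint, where PREDICT(N → α) = (FIRST(α) \ {ε}) ∪ (FOLLOW(N) if α ⇒* ε).

Relevant sets:
  FOLLOW(D') = { $, 'e' }

For D:
  PREDICT(D → x P g D D') = { 'x' }
  PREDICT(D → id) = { 'id' }
For D':
  PREDICT(D' → e D) = { 'e' }
  PREDICT(D' → ε) = { $, 'e' }
P has a single production, so nothing to check there.

Conflict found: Predict set conflict for D': { 'e' }
The grammar is NOT LL(1).

Answer: No. Predict set conflict for D': { 'e' }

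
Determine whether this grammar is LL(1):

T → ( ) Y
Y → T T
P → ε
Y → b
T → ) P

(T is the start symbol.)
Yes, the grammar is LL(1).

A grammar is LL(1) if for each non-terminal N with multiple productions, the predict sets of those productions are pairwise disjoint, where PREDICT(N → α) = (FIRST(α) \ {ε}) ∪ (FOLLOW(N) if α ⇒* ε).

Relevant sets:
  FIRST(T) = { '(', ')' }

For T:
  PREDICT(T → '(' ')' Y) = { '(' }
  PREDICT(T → ')' P) = { ')' }
For Y:
  PREDICT(Y → T T) = { '(', ')' }
  PREDICT(Y → b) = { 'b' }
P has a single production, so nothing to check there.

All predict sets are disjoint. The grammar IS LL(1).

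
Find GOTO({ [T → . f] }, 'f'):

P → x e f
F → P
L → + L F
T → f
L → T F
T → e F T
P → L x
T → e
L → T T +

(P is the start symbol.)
GOTO(I, 'f') = CLOSURE({ [A → αX.β] : [A → α.Xβ] ∈ I, X = 'f' })

Items with dot before 'f', with the dot advanced:
  [T → . f] → [T → f .]
Closure adds nothing (no advanced item has the dot before a non-terminal).

GOTO = { [T → f .] }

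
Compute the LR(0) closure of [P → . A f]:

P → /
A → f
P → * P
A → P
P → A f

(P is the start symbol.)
{ [A → . P], [A → . f], [P → . * P], [P → . /], [P → . A f] }

To compute CLOSURE, for each item [A → α.Bβ] where B is a non-terminal, add [B → .γ] for all productions B → γ; repeat for the newly added items until nothing changes.

Start with: [P → . A f]
  [P → . A f] has the dot before A: add [A → . f], [A → . P]
  [A → . P] has the dot before P: add [P → . /], [P → . * P]
No further items can be added.

CLOSURE = { [A → . P], [A → . f], [P → . * P], [P → . /], [P → . A f] }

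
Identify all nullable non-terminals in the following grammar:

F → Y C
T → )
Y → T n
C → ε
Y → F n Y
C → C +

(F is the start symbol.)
ε-productions: C → ε
So C is immediately nullable.
No further non-terminal can be added: every production for the remaining non-terminals contains a terminal or a non-nullable non-terminal.
Nullable = { 'C' }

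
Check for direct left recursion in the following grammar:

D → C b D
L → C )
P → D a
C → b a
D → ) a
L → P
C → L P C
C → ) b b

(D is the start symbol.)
Direct left recursion occurs when N → N α for some non-terminal N (the right-hand side begins with the left-hand side itself).

D → C b D: starts with C
L → C ): starts with C
P → D a: starts with D
C → b a: starts with b
D → ) a: starts with ')'
L → P: starts with P
C → L P C: starts with L
C → ) b b: starts with ')'

No direct left recursion found.

Answer: No direct left recursion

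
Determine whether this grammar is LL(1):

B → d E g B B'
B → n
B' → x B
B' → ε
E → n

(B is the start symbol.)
No. Predict set conflict for B': { 'x' }

A grammar is LL(1) if for each non-terminal N with multiple productions, the predict sets of those productions are pairwise disjoint, where PREDICT(N → α) = (FIRST(α) \ {ε}) ∪ (FOLLOW(N) if α ⇒* ε).

Relevant sets:
  FOLLOW(B') = { $, 'x' }

For B:
  PREDICT(B → d E g B B') = { 'd' }
  PREDICT(B → n) = { 'n' }
For B':
  PREDICT(B' → x B) = { 'x' }
  PREDICT(B' → ε) = { $, 'x' }
E has a single production, so nothing to check there.

Conflict found: Predict set conflict for B': { 'x' }
The grammar is NOT LL(1).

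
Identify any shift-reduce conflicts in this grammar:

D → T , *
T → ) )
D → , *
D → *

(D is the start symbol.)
Augment with D' → D and build the canonical LR(0) collection (I0 = CLOSURE({[D' → . D]}), then GOTO on every symbol after a dot until no new states appear). It has 10 states:
  I0: { [D → . *], [D → . , *], [D → . T , *], [D' → . D], [T → . ) )] }  — shift
  I1: { [T → ) . )] }  — shift
  I2: { [D → * .] }  — reduce
  I3: { [D → , . *] }  — shift
  I4: { [D' → D .] }  — accept
  I5: { [D → T . , *] }  — shift
  I6: { [D → T , . *] }  — shift
  I7: { [D → T , * .] }  — reduce
  I8: { [D → , * .] }  — reduce
  I9: { [T → ) ) .] }  — reduce

No state contains both a complete item and a shift item.

Answer: No shift-reduce conflicts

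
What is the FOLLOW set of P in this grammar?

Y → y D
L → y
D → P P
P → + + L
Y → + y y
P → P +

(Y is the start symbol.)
In D → P P: P is followed by P, add FIRST(P) \ {ε} = { '+' }
In D → P P: P is at the end, add FOLLOW(D)
In P → P +: P is followed by '+', add FIRST('+') \ {ε} = { '+' }

The FOLLOW sets referred to above (computed the same way, to a fixed point):
  FOLLOW(D) = { $ }

Taking the union: FOLLOW(P) = { $, '+' }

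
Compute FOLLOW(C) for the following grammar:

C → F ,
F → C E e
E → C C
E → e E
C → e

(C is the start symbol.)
To compute FOLLOW(C), find every occurrence of C on a right-hand side N → α C β: add FIRST(β) \ {ε}, and if β is empty or nullable also add FOLLOW(N). Iterate to a fixed point.

C is the start symbol, so $ ∈ FOLLOW(C).
In F → C E e: C is followed by E e, add FIRST(E e) \ {ε} = { 'e' }
In E → C C: C is followed by C, add FIRST(C) \ {ε} = { 'e' }
In E → C C: C is at the end, add FOLLOW(E)

The FOLLOW sets referred to above (computed the same way, to a fixed point):
  FOLLOW(E) = { 'e' }

Taking the union: FOLLOW(C) = { $, 'e' }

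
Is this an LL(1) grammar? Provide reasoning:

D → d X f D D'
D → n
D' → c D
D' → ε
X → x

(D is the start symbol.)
No. Predict set conflict for D': { 'c' }

Relevant sets:
  FOLLOW(D') = { $, 'c' }

For D:
  PREDICT(D → d X f D D') = { 'd' }
  PREDICT(D → n) = { 'n' }
For D':
  PREDICT(D' → c D) = { 'c' }
  PREDICT(D' → ε) = { $, 'c' }
X has a single production, so nothing to check there.

Conflict found: Predict set conflict for D': { 'c' }
The grammar is NOT LL(1).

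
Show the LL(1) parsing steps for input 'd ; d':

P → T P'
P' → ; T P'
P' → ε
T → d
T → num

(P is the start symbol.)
LL(1) parsing maintains a stack (initially the start symbol over $) and the input. At each step: if the stack top is a terminal, match it against the current input token; if it is a non-terminal N, replace it with the RHS of M[N, lookahead] (the unique production whose predict set contains the lookahead).

Stack is shown with the top on the left.

Stack     Input    Action
-------------------------
P $       d ; d $  output P → T P'
T P' $    d ; d $  output T → d
d P' $    d ; d $  match 'd'
P' $      ; d $    output P' → ; T P'
; T P' $  ; d $    match ';'
T P' $    d $      output T → d
d P' $    d $      match 'd'
P' $      $        output P' → ε
$         $        accept

The string is accepted.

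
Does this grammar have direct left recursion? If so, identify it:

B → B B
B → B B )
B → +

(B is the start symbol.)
Yes, B is left-recursive

B → B B: LEFT RECURSIVE (starts with B)
B → B B ): LEFT RECURSIVE (starts with B)
B → +: starts with '+'

The grammar has direct left recursion on: B.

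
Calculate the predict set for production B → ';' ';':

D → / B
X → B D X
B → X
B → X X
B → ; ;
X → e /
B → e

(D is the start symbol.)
{ ';' }

PREDICT(B → ';' ';') = (FIRST(RHS) \ {ε}) ∪ (FOLLOW(B) if ε ∈ FIRST(RHS), i.e. RHS ⇒* ε)
FIRST(';' ';') = { ';' }
ε ∉ FIRST(';' ';'), so FOLLOW(B) is not added.
PREDICT(B → ';' ';') = { ';' }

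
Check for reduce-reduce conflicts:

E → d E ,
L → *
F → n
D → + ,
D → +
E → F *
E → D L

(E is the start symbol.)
No reduce-reduce conflicts

Augment with E' → E and build the canonical LR(0) collection (I0 = CLOSURE({[E' → . E]}), then GOTO on every symbol after a dot until no new states appear). It has 13 states:
  I0: { [D → . + ,], [D → . +], [E → . D L], [E → . F *], [E → . d E ,], [E' → . E], [F → . n] }  — shift
  I1: { [D → + . ,], [D → + .] }  — shift, reduce
  I2: { [E → D . L], [L → . *] }  — shift
  I3: { [E' → E .] }  — accept
  I4: { [E → F . *] }  — shift
  I5: { [D → . + ,], [D → . +], [E → . D L], [E → . F *], [E → . d E ,], [E → d . E ,], [F → . n] }  — shift
  I6: { [F → n .] }  — reduce
  I7: { [E → d E . ,] }  — shift
  I8: { [E → d E , .] }  — reduce
  I9: { [E → F * .] }  — reduce
  I10: { [L → * .] }  — reduce
  I11: { [E → D L .] }  — reduce
  I12: { [D → + , .] }  — reduce

No state contains more than one complete item.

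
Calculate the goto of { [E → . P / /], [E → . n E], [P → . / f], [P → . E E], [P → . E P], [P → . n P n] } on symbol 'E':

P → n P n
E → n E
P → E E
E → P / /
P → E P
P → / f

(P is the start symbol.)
GOTO(I, 'E') = CLOSURE({ [A → αX.β] : [A → α.Xβ] ∈ I, X = 'E' })

Items with dot before 'E', with the dot advanced:
  [P → . E E] → [P → E . E]
  [P → . E P] → [P → E . P]
Closure of the advanced items:
  [P → E . E] has the dot before E: add [E → . n E], [E → . P / /]
  [P → E . P] has the dot before P: add [P → . n P n], [P → . E E], [P → . E P], [P → . / f]

GOTO = { [E → . P / /], [E → . n E], [P → . / f], [P → . E E], [P → . E P], [P → . n P n], [P → E . E], [P → E . P] }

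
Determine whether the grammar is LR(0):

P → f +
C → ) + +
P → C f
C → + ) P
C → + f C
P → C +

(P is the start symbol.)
Augment with P' → P and build the canonical LR(0) collection (I0 = CLOSURE({[P' → . P]}), then GOTO on every symbol after a dot until no new states appear). It has 15 states:
  I0: { [C → . ) + +], [C → . + ) P], [C → . + f C], [P → . C +], [P → . C f], [P → . f +], [P' → . P] }  — shift
  I1: { [C → ) . + +] }  — shift
  I2: { [C → + . ) P], [C → + . f C] }  — shift
  I3: { [P → C . +], [P → C . f] }  — shift
  I4: { [P' → P .] }  — accept
  I5: { [P → f . +] }  — shift
  I6: { [P → f + .] }  — reduce
  I7: { [P → C + .] }  — reduce
  I8: { [P → C f .] }  — reduce
  I9: { [C → + ) . P], [C → . ) + +], [C → . + ) P], [C → . + f C], [P → . C +], [P → . C f], [P → . f +] }  — shift
  I10: { [C → + f . C], [C → . ) + +], [C → . + ) P], [C → . + f C] }  — shift
  I11: { [C → + f C .] }  — reduce
  I12: { [C → + ) P .] }  — reduce
  I13: { [C → ) + . +] }  — shift
  I14: { [C → ) + + .] }  — reduce

Every state is either a pure shift/goto state or contains exactly one complete item and nothing to shift — no conflicts. The grammar is LR(0).

Answer: Yes, the grammar is LR(0)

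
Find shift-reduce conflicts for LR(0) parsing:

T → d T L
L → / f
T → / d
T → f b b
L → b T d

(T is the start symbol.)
No shift-reduce conflicts

A shift-reduce conflict occurs when an LR(0) state has both:
  - a complete (reduce) item [A → α .] (dot at the end), and
  - a shift item [B → β . c γ] (dot before a terminal).

Augment with T' → T and build the canonical LR(0) collection (I0 = CLOSURE({[T' → . T]}), then GOTO on every symbol after a dot until no new states appear). It has 15 states:
  I0: { [T → . / d], [T → . d T L], [T → . f b b], [T' → . T] }  — shift
  I1: { [T → / . d] }  — shift
  I2: { [T' → T .] }  — accept
  I3: { [T → . / d], [T → . d T L], [T → . f b b], [T → d . T L] }  — shift
  I4: { [T → f . b b] }  — shift
  I5: { [T → f b . b] }  — shift
  I6: { [T → f b b .] }  — reduce
  I7: { [L → . / f], [L → . b T d], [T → d T . L] }  — shift
  I8: { [L → / . f] }  — shift
  I9: { [T → d T L .] }  — reduce
  I10: { [L → b . T d], [T → . / d], [T → . d T L], [T → . f b b] }  — shift
  I11: { [L → b T . d] }  — shift
  I12: { [L → b T d .] }  — reduce
  I13: { [L → / f .] }  — reduce
  I14: { [T → / d .] }  — reduce

No state contains both a complete item and a shift item.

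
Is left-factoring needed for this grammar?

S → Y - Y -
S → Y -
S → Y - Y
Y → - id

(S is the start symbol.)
Left-factoring is needed when two productions for the same non-terminal
share a common prefix on the right-hand side.

Productions for S:
  S → Y - Y -
  S → Y -
  S → Y - Y

Found common prefix 'Y -' in productions for S

Answer: Yes, S has productions with common prefix 'Y -'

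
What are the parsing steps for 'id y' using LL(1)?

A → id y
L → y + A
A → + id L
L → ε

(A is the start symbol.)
LL(1) parsing maintains a stack (initially the start symbol over $) and the input. At each step: if the stack top is a terminal, match it against the current input token; if it is a non-terminal N, replace it with the RHS of M[N, lookahead] (the unique production whose predict set contains the lookahead).

Stack is shown with the top on the left.

Stack   Input   Action
----------------------
A $     id y $  output A → id y
id y $  id y $  match 'id'
y $     y $     match 'y'
$       $       accept

The string is accepted.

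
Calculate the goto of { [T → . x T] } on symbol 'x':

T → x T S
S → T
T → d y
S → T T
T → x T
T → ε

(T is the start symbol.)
GOTO(I, 'x') = CLOSURE({ [A → αX.β] : [A → α.Xβ] ∈ I, X = 'x' })

Items with dot before 'x', with the dot advanced:
  [T → . x T] → [T → x . T]
Closure of the advanced items:
  [T → x . T] has the dot before T: add [T → . x T S], [T → . d y], [T → . x T], [T → .]

GOTO = { [T → . d y], [T → . x T S], [T → . x T], [T → .], [T → x . T] }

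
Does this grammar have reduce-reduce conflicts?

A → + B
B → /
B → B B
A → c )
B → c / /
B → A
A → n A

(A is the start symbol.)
No reduce-reduce conflicts

Augment with A' → A and build the canonical LR(0) collection (I0 = CLOSURE({[A' → . A]}), then GOTO on every symbol after a dot until no new states appear). It has 14 states:
  I0: { [A → . + B], [A → . c )], [A → . n A], [A' → . A] }  — shift
  I1: { [A → + . B], [A → . + B], [A → . c )], [A → . n A], [B → . /], [B → . A], [B → . B B], [B → . c / /] }  — shift
  I2: { [A' → A .] }  — accept
  I3: { [A → c . )] }  — shift
  I4: { [A → . + B], [A → . c )], [A → . n A], [A → n . A] }  — shift
  I5: { [A → n A .] }  — reduce
  I6: { [A → c ) .] }  — reduce
  I7: { [B → / .] }  — reduce
  I8: { [B → A .] }  — reduce
  I9: { [A → + B .], [A → . + B], [A → . c )], [A → . n A], [B → . /], [B → . A], [B → . B B], [B → . c / /], [B → B . B] }  — shift, reduce
  I10: { [A → c . )], [B → c . / /] }  — shift
  I11: { [B → c / . /] }  — shift
  I12: { [B → c / / .] }  — reduce
  I13: { [A → . + B], [A → . c )], [A → . n A], [B → . /], [B → . A], [B → . B B], [B → . c / /], [B → B . B], [B → B B .] }  — shift, reduce

No state contains more than one complete item.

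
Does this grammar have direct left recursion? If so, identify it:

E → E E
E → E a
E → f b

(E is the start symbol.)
E → E E: LEFT RECURSIVE (starts with E)
E → E a: LEFT RECURSIVE (starts with E)
E → f b: starts with f

The grammar has direct left recursion on: E.

Answer: Yes, E is left-recursive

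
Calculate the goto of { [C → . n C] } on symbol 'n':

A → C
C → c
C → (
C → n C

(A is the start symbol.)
GOTO(I, 'n') = CLOSURE({ [A → αX.β] : [A → α.Xβ] ∈ I, X = 'n' })

Items with dot before 'n', with the dot advanced:
  [C → . n C] → [C → n . C]
Closure of the advanced items:
  [C → n . C] has the dot before C: add [C → . c], [C → . (], [C → . n C]

GOTO = { [C → . (], [C → . c], [C → . n C], [C → n . C] }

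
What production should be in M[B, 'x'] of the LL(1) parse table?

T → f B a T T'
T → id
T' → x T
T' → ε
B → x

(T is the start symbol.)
To find M[B, 'x'], we find productions for B where 'x' is in the predict set (PREDICT(N → α) = (FIRST(α) \ {ε}) ∪ (FOLLOW(N) if α ⇒* ε)).

B → x: PREDICT = { 'x' }
  'x' is in predict set, so this production goes in M[B, 'x']

M[B, 'x'] = B → x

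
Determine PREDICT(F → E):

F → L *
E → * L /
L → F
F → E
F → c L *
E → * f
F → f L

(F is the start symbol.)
{ '*' }

PREDICT(F → E) = (FIRST(RHS) \ {ε}) ∪ (FOLLOW(F) if ε ∈ FIRST(RHS), i.e. RHS ⇒* ε)
FIRST(E) = { '*' }
FIRST(E) = { '*' }
ε ∉ FIRST(E), so FOLLOW(F) is not added.
PREDICT(F → E) = { '*' }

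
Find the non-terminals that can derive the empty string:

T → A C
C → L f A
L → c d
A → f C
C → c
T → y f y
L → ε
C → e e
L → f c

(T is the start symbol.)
ε-productions: L → ε
So L is immediately nullable.
No further non-terminal can be added: every production for the remaining non-terminals contains a terminal or a non-nullable non-terminal.
Nullable = { 'L' }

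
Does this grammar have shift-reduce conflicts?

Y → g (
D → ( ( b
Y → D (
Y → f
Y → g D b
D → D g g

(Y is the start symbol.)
Yes — I6: [Y → g ( .] vs [D → ( . ( b]

Augment with Y' → Y and build the canonical LR(0) collection (I0 = CLOSURE({[Y' → . Y]}), then GOTO on every symbol after a dot until no new states appear). It has 14 states:
  I0: { [D → . ( ( b], [D → . D g g], [Y → . D (], [Y → . f], [Y → . g (], [Y → . g D b], [Y' → . Y] }  — shift
  I1: { [D → ( . ( b] }  — shift
  I2: { [D → D . g g], [Y → D . (] }  — shift
  I3: { [Y' → Y .] }  — accept
  I4: { [Y → f .] }  — reduce
  I5: { [D → . ( ( b], [D → . D g g], [Y → g . (], [Y → g . D b] }  — shift
  I6: { [D → ( . ( b], [Y → g ( .] }  — shift, reduce
  I7: { [D → D . g g], [Y → g D . b] }  — shift
  I8: { [Y → g D b .] }  — reduce
  I9: { [D → D g . g] }  — shift
  I10: { [D → D g g .] }  — reduce
  I11: { [D → ( ( . b] }  — shift
  I12: { [D → ( ( b .] }  — reduce
  I13: { [Y → D ( .] }  — reduce

I6 contains reduce item [Y → g ( .] and shift item [D → ( . ( b] — shift-reduce conflict.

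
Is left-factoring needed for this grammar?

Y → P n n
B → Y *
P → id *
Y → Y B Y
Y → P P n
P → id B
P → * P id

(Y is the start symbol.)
Yes, Y has productions with common prefix 'P'; P has productions with common prefix 'id'

Left-factoring is needed when two productions for the same non-terminal
share a common prefix on the right-hand side.

Productions for Y:
  Y → P n n
  Y → Y B Y
  Y → P P n
Productions for P:
  P → id *
  P → id B
  P → * P id

Found common prefix 'P' in productions for Y
Found common prefix 'id' in productions for P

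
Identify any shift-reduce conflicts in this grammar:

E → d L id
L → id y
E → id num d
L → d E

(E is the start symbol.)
Augment with E' → E and build the canonical LR(0) collection (I0 = CLOSURE({[E' → . E]}), then GOTO on every symbol after a dot until no new states appear). It has 12 states:
  I0: { [E → . d L id], [E → . id num d], [E' → . E] }  — shift
  I1: { [E' → E .] }  — accept
  I2: { [E → d . L id], [L → . d E], [L → . id y] }  — shift
  I3: { [E → id . num d] }  — shift
  I4: { [E → id num . d] }  — shift
  I5: { [E → id num d .] }  — reduce
  I6: { [E → d L . id] }  — shift
  I7: { [E → . d L id], [E → . id num d], [L → d . E] }  — shift
  I8: { [L → id . y] }  — shift
  I9: { [L → id y .] }  — reduce
  I10: { [L → d E .] }  — reduce
  I11: { [E → d L id .] }  — reduce

No state contains both a complete item and a shift item.

Answer: No shift-reduce conflicts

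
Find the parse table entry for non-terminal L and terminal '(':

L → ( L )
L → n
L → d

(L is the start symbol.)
To find M[L, '('], we find productions for L where '(' is in the predict set (PREDICT(N → α) = (FIRST(α) \ {ε}) ∪ (FOLLOW(N) if α ⇒* ε)).

L → ( L ): PREDICT = { '(' }
  '(' is in predict set, so this production goes in M[L, '(']
L → n: PREDICT = { 'n' }
L → d: PREDICT = { 'd' }

M[L, '('] = L → ( L )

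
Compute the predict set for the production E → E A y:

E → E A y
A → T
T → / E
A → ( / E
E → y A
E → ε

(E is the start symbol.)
PREDICT(E → E A y) = (FIRST(RHS) \ {ε}) ∪ (FOLLOW(E) if ε ∈ FIRST(RHS), i.e. RHS ⇒* ε)
FIRST(E) = { '(', '/', 'y', ε }
FIRST(A) = { '(', '/' }
FIRST(E A y) = { '(', '/', 'y' }
ε ∉ FIRST(E A y), so FOLLOW(E) is not added.
PREDICT(E → E A y) = { '(', '/', 'y' }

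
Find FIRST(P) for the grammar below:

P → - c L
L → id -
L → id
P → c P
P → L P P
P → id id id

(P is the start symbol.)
To compute FIRST(P), examine every production with P on the left-hand side, reading each right-hand side left to right until a non-nullable symbol is reached.

FIRST sets of the other non-terminals involved (by the same procedure, iterated to a fixed point):
  FIRST(L) = { 'id' }

From P → - c L:
  - '-' is a terminal: add '-' and stop
From P → c P:
  - c is a terminal: add 'c' and stop
From P → L P P:
  - L is a non-terminal: add FIRST(L) \ {ε} = { 'id' }
    L is not nullable, so stop
From P → id id id:
  - id is a terminal: add 'id' and stop

Collecting: FIRST(P) = { '-', 'c', 'id' }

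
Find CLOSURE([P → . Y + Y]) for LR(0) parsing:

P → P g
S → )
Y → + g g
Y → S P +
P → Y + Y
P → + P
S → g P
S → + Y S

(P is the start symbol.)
To compute CLOSURE, for each item [A → α.Bβ] where B is a non-terminal, add [B → .γ] for all productions B → γ; repeat for the newly added items until nothing changes.

Start with: [P → . Y + Y]
  [P → . Y + Y] has the dot before Y: add [Y → . + g g], [Y → . S P +]
  [Y → . S P +] has the dot before S: add [S → . )], [S → . g P], [S → . + Y S]
No further items can be added.

CLOSURE = { [P → . Y + Y], [S → . )], [S → . + Y S], [S → . g P], [Y → . + g g], [Y → . S P +] }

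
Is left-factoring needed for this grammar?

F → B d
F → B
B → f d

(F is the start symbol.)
Left-factoring is needed when two productions for the same non-terminal
share a common prefix on the right-hand side.

Productions for F:
  F → B d
  F → B

Found common prefix 'B' in productions for F

Answer: Yes, F has productions with common prefix 'B'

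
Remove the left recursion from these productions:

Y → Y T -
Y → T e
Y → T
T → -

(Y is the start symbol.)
Y is directly left-recursive. The standard transformation for
  A → A α₁ | ... | A α_m | β₁ | ... | β_n
is
  A  → β₁ A' | ... | β_n A'
  A' → α₁ A' | ... | α_m A' | ε

Y → T e becomes Y → T e Y'
Y → T becomes Y → T Y'
Y → Y T - becomes Y' → T - Y'
Add Y' → ε

Productions for other non-terminals are unchanged:
  T → -

Resulting grammar:
Y → T e Y'
Y → T Y'
Y' → T - Y'
Y' → ε
T → -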